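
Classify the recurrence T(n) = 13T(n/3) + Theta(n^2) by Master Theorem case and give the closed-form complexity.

Master Theorem for T(n) = 13T(n/3) + O(n^2):

a = 13, b = 3, c = 2
log_b(a) = log_3(13) = 2.3347

Case 1: c = 2 < log_3(13) = 2.3347
T(n) = O(n^(log_3 13))

For T(n) = 13T(n/3) + O(n^2): log_3(13) = 2.3347. This is Case 1 of the Master Theorem (c < log_b(a), work dominated by leaves), giving O(n^(log_3 13)).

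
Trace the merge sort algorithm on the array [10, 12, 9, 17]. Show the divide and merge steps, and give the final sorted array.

Merge sort trace:

Split: [10, 12, 9, 17] -> [10, 12] and [9, 17]
  Split: [10, 12] -> [10] and [12]
  Merge: [10] + [12] -> [10, 12]
  Split: [9, 17] -> [9] and [17]
  Merge: [9] + [17] -> [9, 17]
Merge: [10, 12] + [9, 17] -> [9, 10, 12, 17]

Final sorted array: [9, 10, 12, 17]

The merge sort proceeds by recursively splitting the array and merging sorted halves.
After all merges, the sorted array is [9, 10, 12, 17].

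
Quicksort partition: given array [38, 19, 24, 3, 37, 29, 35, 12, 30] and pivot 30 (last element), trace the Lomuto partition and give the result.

Lomuto partition with pivot = 30:

Initial array: [38, 19, 24, 3, 37, 29, 35, 12, 30]

arr[0]=38 > 30: no swap
arr[1]=19 <= 30: swap with position 0, array becomes [19, 38, 24, 3, 37, 29, 35, 12, 30]
arr[2]=24 <= 30: swap with position 1, array becomes [19, 24, 38, 3, 37, 29, 35, 12, 30]
arr[3]=3 <= 30: swap with position 2, array becomes [19, 24, 3, 38, 37, 29, 35, 12, 30]
arr[4]=37 > 30: no swap
arr[5]=29 <= 30: swap with position 3, array becomes [19, 24, 3, 29, 37, 38, 35, 12, 30]
arr[6]=35 > 30: no swap
arr[7]=12 <= 30: swap with position 4, array becomes [19, 24, 3, 29, 12, 38, 35, 37, 30]

Place pivot at position 5: [19, 24, 3, 29, 12, 30, 35, 37, 38]
Pivot position: 5

After partitioning with pivot 30, the array becomes [19, 24, 3, 29, 12, 30, 35, 37, 38]. The pivot is placed at index 5. All elements to the left of the pivot are <= 30, and all elements to the right are > 30.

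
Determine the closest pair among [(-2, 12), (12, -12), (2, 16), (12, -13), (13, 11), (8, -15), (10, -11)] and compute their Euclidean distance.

Computing all pairwise distances among 7 points:

d((-2, 12), (12, -12)) = 27.7849
d((-2, 12), (2, 16)) = 5.6569
d((-2, 12), (12, -13)) = 28.6531
d((-2, 12), (13, 11)) = 15.0333
d((-2, 12), (8, -15)) = 28.7924
d((-2, 12), (10, -11)) = 25.9422
d((12, -12), (2, 16)) = 29.7321
d((12, -12), (12, -13)) = 1.0 <-- minimum
d((12, -12), (13, 11)) = 23.0217
d((12, -12), (8, -15)) = 5.0
d((12, -12), (10, -11)) = 2.2361
d((2, 16), (12, -13)) = 30.6757
d((2, 16), (13, 11)) = 12.083
d((2, 16), (8, -15)) = 31.5753
d((2, 16), (10, -11)) = 28.1603
d((12, -13), (13, 11)) = 24.0208
d((12, -13), (8, -15)) = 4.4721
d((12, -13), (10, -11)) = 2.8284
d((13, 11), (8, -15)) = 26.4764
d((13, 11), (10, -11)) = 22.2036
d((8, -15), (10, -11)) = 4.4721

Closest pair: (12, -12) and (12, -13) with distance 1.0

The closest pair is (12, -12) and (12, -13) with Euclidean distance 1.0. For 7 points, brute-force pairwise comparison is shown above. For large n, the divide-and-conquer algorithm (sort by x, recurse on halves, check the dividing strip) achieves O(n log n).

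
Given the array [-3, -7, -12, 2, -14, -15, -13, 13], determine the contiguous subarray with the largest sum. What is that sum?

Using Kadane's algorithm on [-3, -7, -12, 2, -14, -15, -13, 13]:

Scanning through the array:
Position 1 (value -7): max_ending_here = -7, max_so_far = -3
Position 2 (value -12): max_ending_here = -12, max_so_far = -3
Position 3 (value 2): max_ending_here = 2, max_so_far = 2
Position 4 (value -14): max_ending_here = -12, max_so_far = 2
Position 5 (value -15): max_ending_here = -15, max_so_far = 2
Position 6 (value -13): max_ending_here = -13, max_so_far = 2
Position 7 (value 13): max_ending_here = 13, max_so_far = 13

Maximum subarray: [13]
Maximum sum: 13

The maximum subarray is [13] with sum 13. This subarray runs from index 7 to index 7.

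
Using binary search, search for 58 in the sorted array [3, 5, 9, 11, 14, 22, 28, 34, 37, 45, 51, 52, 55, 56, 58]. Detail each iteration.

Binary search for 58 in [3, 5, 9, 11, 14, 22, 28, 34, 37, 45, 51, 52, 55, 56, 58]:

lo=0, hi=14, mid=7, arr[mid]=34 -> 34 < 58, search right half
lo=8, hi=14, mid=11, arr[mid]=52 -> 52 < 58, search right half
lo=12, hi=14, mid=13, arr[mid]=56 -> 56 < 58, search right half
lo=14, hi=14, mid=14, arr[mid]=58 -> Found target at index 14!

Binary search finds 58 at index 14 after 4 comparisons. The search repeatedly halves the search space by comparing with the middle element.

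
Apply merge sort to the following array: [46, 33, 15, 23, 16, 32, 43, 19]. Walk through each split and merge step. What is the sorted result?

Merge sort trace:

Split: [46, 33, 15, 23, 16, 32, 43, 19] -> [46, 33, 15, 23] and [16, 32, 43, 19]
  Split: [46, 33, 15, 23] -> [46, 33] and [15, 23]
    Split: [46, 33] -> [46] and [33]
    Merge: [46] + [33] -> [33, 46]
    Split: [15, 23] -> [15] and [23]
    Merge: [15] + [23] -> [15, 23]
  Merge: [33, 46] + [15, 23] -> [15, 23, 33, 46]
  Split: [16, 32, 43, 19] -> [16, 32] and [43, 19]
    Split: [16, 32] -> [16] and [32]
    Merge: [16] + [32] -> [16, 32]
    Split: [43, 19] -> [43] and [19]
    Merge: [43] + [19] -> [19, 43]
  Merge: [16, 32] + [19, 43] -> [16, 19, 32, 43]
Merge: [15, 23, 33, 46] + [16, 19, 32, 43] -> [15, 16, 19, 23, 32, 33, 43, 46]

Final sorted array: [15, 16, 19, 23, 32, 33, 43, 46]

The merge sort proceeds by recursively splitting the array and merging sorted halves.
After all merges, the sorted array is [15, 16, 19, 23, 32, 33, 43, 46].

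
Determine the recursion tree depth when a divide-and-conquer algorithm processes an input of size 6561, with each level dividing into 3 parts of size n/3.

For divide and conquer with division factor 3:

Problem sizes at each level:
Level 0: 6561
Level 1: 2187
Level 2: 729
Level 3: 243
Level 4: 81
Level 5: 27
Level 6: 9
Level 7: 3
Level 8: 1

The root is level 0 and the size-1 base case is level 8 (the tree spans levels 0 through 8, i.e. 9 levels counting the root), so the depth is the number of divisions: log_3(6561) = 8

The recursion tree depth is log_3(6561) = 8. At each level, the problem size is divided by 3, so it takes 8 divisions to reduce to a base case of size 1. The algorithm makes 3 recursive calls at each level.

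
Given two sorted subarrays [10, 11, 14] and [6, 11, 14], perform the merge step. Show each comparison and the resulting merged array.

Merging process:

Compare 10 vs 6: take 6 from right. Merged: [6]
Compare 10 vs 11: take 10 from left. Merged: [6, 10]
Compare 11 vs 11: take 11 from left. Merged: [6, 10, 11]
Compare 14 vs 11: take 11 from right. Merged: [6, 10, 11, 11]
Compare 14 vs 14: take 14 from left. Merged: [6, 10, 11, 11, 14]
Append remaining from right: [14]. Merged: [6, 10, 11, 11, 14, 14]

Final merged array: [6, 10, 11, 11, 14, 14]
Total comparisons: 5

The merged array is [6, 10, 11, 11, 14, 14], requiring 5 comparisons. The merge step runs in O(n) time where n is the total number of elements.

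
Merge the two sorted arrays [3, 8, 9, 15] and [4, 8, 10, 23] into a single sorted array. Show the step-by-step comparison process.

Merging process:

Compare 3 vs 4: take 3 from left. Merged: [3]
Compare 8 vs 4: take 4 from right. Merged: [3, 4]
Compare 8 vs 8: take 8 from left. Merged: [3, 4, 8]
Compare 9 vs 8: take 8 from right. Merged: [3, 4, 8, 8]
Compare 9 vs 10: take 9 from left. Merged: [3, 4, 8, 8, 9]
Compare 15 vs 10: take 10 from right. Merged: [3, 4, 8, 8, 9, 10]
Compare 15 vs 23: take 15 from left. Merged: [3, 4, 8, 8, 9, 10, 15]
Append remaining from right: [23]. Merged: [3, 4, 8, 8, 9, 10, 15, 23]

Final merged array: [3, 4, 8, 8, 9, 10, 15, 23]
Total comparisons: 7

The merged array is [3, 4, 8, 8, 9, 10, 15, 23], requiring 7 comparisons. The merge step runs in O(n) time where n is the total number of elements.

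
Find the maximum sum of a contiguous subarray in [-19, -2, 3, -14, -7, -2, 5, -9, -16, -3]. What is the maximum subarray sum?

Using Kadane's algorithm on [-19, -2, 3, -14, -7, -2, 5, -9, -16, -3]:

Scanning through the array:
Position 1 (value -2): max_ending_here = -2, max_so_far = -2
Position 2 (value 3): max_ending_here = 3, max_so_far = 3
Position 3 (value -14): max_ending_here = -11, max_so_far = 3
Position 4 (value -7): max_ending_here = -7, max_so_far = 3
Position 5 (value -2): max_ending_here = -2, max_so_far = 3
Position 6 (value 5): max_ending_here = 5, max_so_far = 5
Position 7 (value -9): max_ending_here = -4, max_so_far = 5
Position 8 (value -16): max_ending_here = -16, max_so_far = 5
Position 9 (value -3): max_ending_here = -3, max_so_far = 5

Maximum subarray: [5]
Maximum sum: 5

The maximum subarray is [5] with sum 5. This subarray runs from index 6 to index 6.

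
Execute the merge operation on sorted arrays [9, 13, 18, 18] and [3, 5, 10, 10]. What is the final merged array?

Merging process:

Compare 9 vs 3: take 3 from right. Merged: [3]
Compare 9 vs 5: take 5 from right. Merged: [3, 5]
Compare 9 vs 10: take 9 from left. Merged: [3, 5, 9]
Compare 13 vs 10: take 10 from right. Merged: [3, 5, 9, 10]
Compare 13 vs 10: take 10 from right. Merged: [3, 5, 9, 10, 10]
Append remaining from left: [13, 18, 18]. Merged: [3, 5, 9, 10, 10, 13, 18, 18]

Final merged array: [3, 5, 9, 10, 10, 13, 18, 18]
Total comparisons: 5

The merged array is [3, 5, 9, 10, 10, 13, 18, 18], requiring 5 comparisons. The merge step runs in O(n) time where n is the total number of elements.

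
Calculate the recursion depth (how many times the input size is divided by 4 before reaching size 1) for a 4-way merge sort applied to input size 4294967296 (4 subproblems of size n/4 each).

For divide and conquer with division factor 4:

Problem sizes at each level:
Level 0: 4294967296
Level 1: 1073741824
Level 2: 268435456
Level 3: 67108864
Level 4: 16777216
Level 5: 4194304
Level 6: 1048576
Level 7: 262144
Level 8: 65536
Level 9: 16384
Level 10: 4096
Level 11: 1024
Level 12: 256
Level 13: 64
Level 14: 16
Level 15: 4
Level 16: 1

The root is level 0 and the size-1 base case is level 16 (the tree spans levels 0 through 16, i.e. 17 levels counting the root), so the depth is the number of divisions: log_4(4294967296) = 16

The recursion tree depth is log_4(4294967296) = 16. At each level, the problem size is divided by 4, so it takes 16 divisions to reduce to a base case of size 1. The algorithm makes 4 recursive calls at each level.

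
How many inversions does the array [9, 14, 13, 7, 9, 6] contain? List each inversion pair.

Finding inversions in [9, 14, 13, 7, 9, 6]:

(0, 3): arr[0]=9 > arr[3]=7
(0, 5): arr[0]=9 > arr[5]=6
(1, 2): arr[1]=14 > arr[2]=13
(1, 3): arr[1]=14 > arr[3]=7
(1, 4): arr[1]=14 > arr[4]=9
(1, 5): arr[1]=14 > arr[5]=6
(2, 3): arr[2]=13 > arr[3]=7
(2, 4): arr[2]=13 > arr[4]=9
(2, 5): arr[2]=13 > arr[5]=6
(3, 5): arr[3]=7 > arr[5]=6
(4, 5): arr[4]=9 > arr[5]=6

Total inversions: 11

The array has 11 inversion(s): (0,3), (0,5), (1,2), (1,3), (1,4), (1,5), (2,3), (2,4), (2,5), (3,5), (4,5). Each pair (i,j) satisfies i < j and arr[i] > arr[j].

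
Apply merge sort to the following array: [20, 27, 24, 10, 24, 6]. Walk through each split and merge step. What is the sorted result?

Merge sort trace:

Split: [20, 27, 24, 10, 24, 6] -> [20, 27, 24] and [10, 24, 6]
  Split: [20, 27, 24] -> [20] and [27, 24]
    Split: [27, 24] -> [27] and [24]
    Merge: [27] + [24] -> [24, 27]
  Merge: [20] + [24, 27] -> [20, 24, 27]
  Split: [10, 24, 6] -> [10] and [24, 6]
    Split: [24, 6] -> [24] and [6]
    Merge: [24] + [6] -> [6, 24]
  Merge: [10] + [6, 24] -> [6, 10, 24]
Merge: [20, 24, 27] + [6, 10, 24] -> [6, 10, 20, 24, 24, 27]

Final sorted array: [6, 10, 20, 24, 24, 27]

The merge sort proceeds by recursively splitting the array and merging sorted halves.
After all merges, the sorted array is [6, 10, 20, 24, 24, 27].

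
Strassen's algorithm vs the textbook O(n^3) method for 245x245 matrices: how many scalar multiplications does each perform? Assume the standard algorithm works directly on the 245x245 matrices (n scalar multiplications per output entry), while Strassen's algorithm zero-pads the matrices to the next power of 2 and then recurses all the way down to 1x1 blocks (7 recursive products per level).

Matrix multiplication for 245x245 matrices:

Strassen's algorithm requires power-of-2 dimensions. Pad 245x245 to 256x256 (next power of 2).

Standard algorithm: 245^3 = 14706125 multiplications
Strassen's algorithm: 7^(log2(256)) = 7^8 = 5764801 multiplications
Savings: 14706125 - 5764801 = 8941324 multiplications

Standard: 14706125 multiplications (245^3). Strassen: 5764801 multiplications (7^8, after padding to 256x256). Strassen reduces 8 recursive multiplications to 7 at each level.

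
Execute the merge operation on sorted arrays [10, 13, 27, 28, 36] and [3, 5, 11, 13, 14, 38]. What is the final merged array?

Merging process:

Compare 10 vs 3: take 3 from right. Merged: [3]
Compare 10 vs 5: take 5 from right. Merged: [3, 5]
Compare 10 vs 11: take 10 from left. Merged: [3, 5, 10]
Compare 13 vs 11: take 11 from right. Merged: [3, 5, 10, 11]
Compare 13 vs 13: take 13 from left. Merged: [3, 5, 10, 11, 13]
Compare 27 vs 13: take 13 from right. Merged: [3, 5, 10, 11, 13, 13]
Compare 27 vs 14: take 14 from right. Merged: [3, 5, 10, 11, 13, 13, 14]
Compare 27 vs 38: take 27 from left. Merged: [3, 5, 10, 11, 13, 13, 14, 27]
Compare 28 vs 38: take 28 from left. Merged: [3, 5, 10, 11, 13, 13, 14, 27, 28]
Compare 36 vs 38: take 36 from left. Merged: [3, 5, 10, 11, 13, 13, 14, 27, 28, 36]
Append remaining from right: [38]. Merged: [3, 5, 10, 11, 13, 13, 14, 27, 28, 36, 38]

Final merged array: [3, 5, 10, 11, 13, 13, 14, 27, 28, 36, 38]
Total comparisons: 10

The merged array is [3, 5, 10, 11, 13, 13, 14, 27, 28, 36, 38], requiring 10 comparisons. The merge step runs in O(n) time where n is the total number of elements.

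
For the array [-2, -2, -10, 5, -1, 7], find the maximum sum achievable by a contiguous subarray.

Using Kadane's algorithm on [-2, -2, -10, 5, -1, 7]:

Scanning through the array:
Position 1 (value -2): max_ending_here = -2, max_so_far = -2
Position 2 (value -10): max_ending_here = -10, max_so_far = -2
Position 3 (value 5): max_ending_here = 5, max_so_far = 5
Position 4 (value -1): max_ending_here = 4, max_so_far = 5
Position 5 (value 7): max_ending_here = 11, max_so_far = 11

Maximum subarray: [5, -1, 7]
Maximum sum: 11

The maximum subarray is [5, -1, 7] with sum 11. This subarray runs from index 3 to index 5.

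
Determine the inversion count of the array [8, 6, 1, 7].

Finding inversions in [8, 6, 1, 7]:

(0, 1): arr[0]=8 > arr[1]=6
(0, 2): arr[0]=8 > arr[2]=1
(0, 3): arr[0]=8 > arr[3]=7
(1, 2): arr[1]=6 > arr[2]=1

Total inversions: 4

The array has 4 inversion(s): (0,1), (0,2), (0,3), (1,2). Each pair (i,j) satisfies i < j and arr[i] > arr[j].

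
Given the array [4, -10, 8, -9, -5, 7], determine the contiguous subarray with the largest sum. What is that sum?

Using Kadane's algorithm on [4, -10, 8, -9, -5, 7]:

Scanning through the array:
Position 1 (value -10): max_ending_here = -6, max_so_far = 4
Position 2 (value 8): max_ending_here = 8, max_so_far = 8
Position 3 (value -9): max_ending_here = -1, max_so_far = 8
Position 4 (value -5): max_ending_here = -5, max_so_far = 8
Position 5 (value 7): max_ending_here = 7, max_so_far = 8

Maximum subarray: [8]
Maximum sum: 8

The maximum subarray is [8] with sum 8. This subarray runs from index 2 to index 2.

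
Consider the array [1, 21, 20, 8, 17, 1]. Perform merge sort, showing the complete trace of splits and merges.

Merge sort trace:

Split: [1, 21, 20, 8, 17, 1] -> [1, 21, 20] and [8, 17, 1]
  Split: [1, 21, 20] -> [1] and [21, 20]
    Split: [21, 20] -> [21] and [20]
    Merge: [21] + [20] -> [20, 21]
  Merge: [1] + [20, 21] -> [1, 20, 21]
  Split: [8, 17, 1] -> [8] and [17, 1]
    Split: [17, 1] -> [17] and [1]
    Merge: [17] + [1] -> [1, 17]
  Merge: [8] + [1, 17] -> [1, 8, 17]
Merge: [1, 20, 21] + [1, 8, 17] -> [1, 1, 8, 17, 20, 21]

Final sorted array: [1, 1, 8, 17, 20, 21]

The merge sort proceeds by recursively splitting the array and merging sorted halves.
After all merges, the sorted array is [1, 1, 8, 17, 20, 21].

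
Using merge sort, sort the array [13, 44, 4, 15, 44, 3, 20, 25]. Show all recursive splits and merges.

Merge sort trace:

Split: [13, 44, 4, 15, 44, 3, 20, 25] -> [13, 44, 4, 15] and [44, 3, 20, 25]
  Split: [13, 44, 4, 15] -> [13, 44] and [4, 15]
    Split: [13, 44] -> [13] and [44]
    Merge: [13] + [44] -> [13, 44]
    Split: [4, 15] -> [4] and [15]
    Merge: [4] + [15] -> [4, 15]
  Merge: [13, 44] + [4, 15] -> [4, 13, 15, 44]
  Split: [44, 3, 20, 25] -> [44, 3] and [20, 25]
    Split: [44, 3] -> [44] and [3]
    Merge: [44] + [3] -> [3, 44]
    Split: [20, 25] -> [20] and [25]
    Merge: [20] + [25] -> [20, 25]
  Merge: [3, 44] + [20, 25] -> [3, 20, 25, 44]
Merge: [4, 13, 15, 44] + [3, 20, 25, 44] -> [3, 4, 13, 15, 20, 25, 44, 44]

Final sorted array: [3, 4, 13, 15, 20, 25, 44, 44]

The merge sort proceeds by recursively splitting the array and merging sorted halves.
After all merges, the sorted array is [3, 4, 13, 15, 20, 25, 44, 44].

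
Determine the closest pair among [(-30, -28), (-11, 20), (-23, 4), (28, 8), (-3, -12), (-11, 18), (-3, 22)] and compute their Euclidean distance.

Computing all pairwise distances among 7 points:

d((-30, -28), (-11, 20)) = 51.6236
d((-30, -28), (-23, 4)) = 32.7567
d((-30, -28), (28, 8)) = 68.2642
d((-30, -28), (-3, -12)) = 31.3847
d((-30, -28), (-11, 18)) = 49.7695
d((-30, -28), (-3, 22)) = 56.8243
d((-11, 20), (-23, 4)) = 20.0
d((-11, 20), (28, 8)) = 40.8044
d((-11, 20), (-3, -12)) = 32.9848
d((-11, 20), (-11, 18)) = 2.0 <-- minimum
d((-11, 20), (-3, 22)) = 8.2462
d((-23, 4), (28, 8)) = 51.1566
d((-23, 4), (-3, -12)) = 25.6125
d((-23, 4), (-11, 18)) = 18.4391
d((-23, 4), (-3, 22)) = 26.9072
d((28, 8), (-3, -12)) = 36.8917
d((28, 8), (-11, 18)) = 40.2616
d((28, 8), (-3, 22)) = 34.0147
d((-3, -12), (-11, 18)) = 31.0483
d((-3, -12), (-3, 22)) = 34.0
d((-11, 18), (-3, 22)) = 8.9443

Closest pair: (-11, 20) and (-11, 18) with distance 2.0

The closest pair is (-11, 20) and (-11, 18) with Euclidean distance 2.0. For 7 points, brute-force pairwise comparison is shown above. For large n, the divide-and-conquer algorithm (sort by x, recurse on halves, check the dividing strip) achieves O(n log n).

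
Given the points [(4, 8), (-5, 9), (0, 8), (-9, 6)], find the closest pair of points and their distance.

Computing all pairwise distances among 4 points:

d((4, 8), (-5, 9)) = 9.0554
d((4, 8), (0, 8)) = 4.0 <-- minimum
d((4, 8), (-9, 6)) = 13.1529
d((-5, 9), (0, 8)) = 5.099
d((-5, 9), (-9, 6)) = 5.0
d((0, 8), (-9, 6)) = 9.2195

Closest pair: (4, 8) and (0, 8) with distance 4.0

The closest pair is (4, 8) and (0, 8) with Euclidean distance 4.0. For 4 points, brute-force pairwise comparison is shown above. For large n, the divide-and-conquer algorithm (sort by x, recurse on halves, check the dividing strip) achieves O(n log n).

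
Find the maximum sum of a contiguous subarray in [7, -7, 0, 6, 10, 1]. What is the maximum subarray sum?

Using Kadane's algorithm on [7, -7, 0, 6, 10, 1]:

Scanning through the array:
Position 1 (value -7): max_ending_here = 0, max_so_far = 7
Position 2 (value 0): max_ending_here = 0, max_so_far = 7
Position 3 (value 6): max_ending_here = 6, max_so_far = 7
Position 4 (value 10): max_ending_here = 16, max_so_far = 16
Position 5 (value 1): max_ending_here = 17, max_so_far = 17

Maximum subarray: [7, -7, 0, 6, 10, 1]
Maximum sum: 17

The maximum subarray is [7, -7, 0, 6, 10, 1] with sum 17. This subarray runs from index 0 to index 5.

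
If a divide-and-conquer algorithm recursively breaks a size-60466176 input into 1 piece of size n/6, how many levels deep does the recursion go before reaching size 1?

For divide and conquer with division factor 6:

Problem sizes at each level:
Level 0: 60466176
Level 1: 10077696
Level 2: 1679616
Level 3: 279936
Level 4: 46656
Level 5: 7776
Level 6: 1296
Level 7: 216
Level 8: 36
Level 9: 6
Level 10: 1

The root is level 0 and the size-1 base case is level 10 (the tree spans levels 0 through 10, i.e. 11 levels counting the root), so the depth is the number of divisions: log_6(60466176) = 10

The recursion tree depth is log_6(60466176) = 10. At each level, the problem size is divided by 6, so it takes 10 divisions to reduce to a base case of size 1. The algorithm makes 1 recursive call at each level.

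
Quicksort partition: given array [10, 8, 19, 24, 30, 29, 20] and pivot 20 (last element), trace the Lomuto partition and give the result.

Lomuto partition with pivot = 20:

Initial array: [10, 8, 19, 24, 30, 29, 20]

arr[0]=10 <= 20: swap with position 0, array becomes [10, 8, 19, 24, 30, 29, 20]
arr[1]=8 <= 20: swap with position 1, array becomes [10, 8, 19, 24, 30, 29, 20]
arr[2]=19 <= 20: swap with position 2, array becomes [10, 8, 19, 24, 30, 29, 20]
arr[3]=24 > 20: no swap
arr[4]=30 > 20: no swap
arr[5]=29 > 20: no swap

Place pivot at position 3: [10, 8, 19, 20, 30, 29, 24]
Pivot position: 3

After partitioning with pivot 20, the array becomes [10, 8, 19, 20, 30, 29, 24]. The pivot is placed at index 3. All elements to the left of the pivot are <= 20, and all elements to the right are > 20.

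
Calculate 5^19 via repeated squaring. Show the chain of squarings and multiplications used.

Computing 5^19 by squaring (build up from 5^1; each line after the first costs one multiplication):

5^1 = 5
5^2 = (5^1)^2 = 5^2 = 25
5^4 = (5^2)^2 = 25^2 = 625
5^8 = (5^4)^2 = 625^2 = 390625
5^9 = 5 * 5^8 = 5 * 390625 = 1953125
5^18 = (5^9)^2 = 1953125^2 = 3814697265625
5^19 = 5 * 5^18 = 5 * 3814697265625 = 19073486328125

Result: 19073486328125
Multiplications needed: 6 (6 lines after 5^1)

5^19 = 19073486328125. Using exponentiation by squaring, this requires 6 multiplications. The key idea: if the exponent is even, square the half-power; if odd, multiply by the base once.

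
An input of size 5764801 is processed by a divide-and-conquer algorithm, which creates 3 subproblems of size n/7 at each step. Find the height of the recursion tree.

For divide and conquer with division factor 7:

Problem sizes at each level:
Level 0: 5764801
Level 1: 823543
Level 2: 117649
Level 3: 16807
Level 4: 2401
Level 5: 343
Level 6: 49
Level 7: 7
Level 8: 1

The root is level 0 and the size-1 base case is level 8 (the tree spans levels 0 through 8, i.e. 9 levels counting the root), so the depth is the number of divisions: log_7(5764801) = 8

The recursion tree depth is log_7(5764801) = 8. At each level, the problem size is divided by 7, so it takes 8 divisions to reduce to a base case of size 1. The algorithm makes 3 recursive calls at each level.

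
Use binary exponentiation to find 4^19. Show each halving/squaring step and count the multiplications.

Computing 4^19 by squaring (build up from 4^1; each line after the first costs one multiplication):

4^1 = 4
4^2 = (4^1)^2 = 4^2 = 16
4^4 = (4^2)^2 = 16^2 = 256
4^8 = (4^4)^2 = 256^2 = 65536
4^9 = 4 * 4^8 = 4 * 65536 = 262144
4^18 = (4^9)^2 = 262144^2 = 68719476736
4^19 = 4 * 4^18 = 4 * 68719476736 = 274877906944

Result: 274877906944
Multiplications needed: 6 (6 lines after 4^1)

4^19 = 274877906944. Using exponentiation by squaring, this requires 6 multiplications. The key idea: if the exponent is even, square the half-power; if odd, multiply by the base once.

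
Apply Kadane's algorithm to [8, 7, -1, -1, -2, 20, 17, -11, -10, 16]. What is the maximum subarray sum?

Using Kadane's algorithm on [8, 7, -1, -1, -2, 20, 17, -11, -10, 16]:

Scanning through the array:
Position 1 (value 7): max_ending_here = 15, max_so_far = 15
Position 2 (value -1): max_ending_here = 14, max_so_far = 15
Position 3 (value -1): max_ending_here = 13, max_so_far = 15
Position 4 (value -2): max_ending_here = 11, max_so_far = 15
Position 5 (value 20): max_ending_here = 31, max_so_far = 31
Position 6 (value 17): max_ending_here = 48, max_so_far = 48
Position 7 (value -11): max_ending_here = 37, max_so_far = 48
Position 8 (value -10): max_ending_here = 27, max_so_far = 48
Position 9 (value 16): max_ending_here = 43, max_so_far = 48

Maximum subarray: [8, 7, -1, -1, -2, 20, 17]
Maximum sum: 48

The maximum subarray is [8, 7, -1, -1, -2, 20, 17] with sum 48. This subarray runs from index 0 to index 6.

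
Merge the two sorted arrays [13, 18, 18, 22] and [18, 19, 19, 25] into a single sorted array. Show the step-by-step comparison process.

Merging process:

Compare 13 vs 18: take 13 from left. Merged: [13]
Compare 18 vs 18: take 18 from left. Merged: [13, 18]
Compare 18 vs 18: take 18 from left. Merged: [13, 18, 18]
Compare 22 vs 18: take 18 from right. Merged: [13, 18, 18, 18]
Compare 22 vs 19: take 19 from right. Merged: [13, 18, 18, 18, 19]
Compare 22 vs 19: take 19 from right. Merged: [13, 18, 18, 18, 19, 19]
Compare 22 vs 25: take 22 from left. Merged: [13, 18, 18, 18, 19, 19, 22]
Append remaining from right: [25]. Merged: [13, 18, 18, 18, 19, 19, 22, 25]

Final merged array: [13, 18, 18, 18, 19, 19, 22, 25]
Total comparisons: 7

The merged array is [13, 18, 18, 18, 19, 19, 22, 25], requiring 7 comparisons. The merge step runs in O(n) time where n is the total number of elements.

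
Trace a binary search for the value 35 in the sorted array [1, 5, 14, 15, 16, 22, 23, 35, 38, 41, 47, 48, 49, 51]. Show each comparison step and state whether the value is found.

Binary search for 35 in [1, 5, 14, 15, 16, 22, 23, 35, 38, 41, 47, 48, 49, 51]:

lo=0, hi=13, mid=6, arr[mid]=23 -> 23 < 35, search right half
lo=7, hi=13, mid=10, arr[mid]=47 -> 47 > 35, search left half
lo=7, hi=9, mid=8, arr[mid]=38 -> 38 > 35, search left half
lo=7, hi=7, mid=7, arr[mid]=35 -> Found target at index 7!

Binary search finds 35 at index 7 after 4 comparisons. The search repeatedly halves the search space by comparing with the middle element.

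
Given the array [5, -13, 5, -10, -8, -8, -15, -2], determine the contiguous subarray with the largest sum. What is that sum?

Using Kadane's algorithm on [5, -13, 5, -10, -8, -8, -15, -2]:

Scanning through the array:
Position 1 (value -13): max_ending_here = -8, max_so_far = 5
Position 2 (value 5): max_ending_here = 5, max_so_far = 5
Position 3 (value -10): max_ending_here = -5, max_so_far = 5
Position 4 (value -8): max_ending_here = -8, max_so_far = 5
Position 5 (value -8): max_ending_here = -8, max_so_far = 5
Position 6 (value -15): max_ending_here = -15, max_so_far = 5
Position 7 (value -2): max_ending_here = -2, max_so_far = 5

Maximum subarray: [5]
Maximum sum: 5

The maximum subarray is [5] with sum 5. This subarray runs from index 0 to index 0.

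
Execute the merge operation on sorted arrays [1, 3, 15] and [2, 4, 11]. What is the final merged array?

Merging process:

Compare 1 vs 2: take 1 from left. Merged: [1]
Compare 3 vs 2: take 2 from right. Merged: [1, 2]
Compare 3 vs 4: take 3 from left. Merged: [1, 2, 3]
Compare 15 vs 4: take 4 from right. Merged: [1, 2, 3, 4]
Compare 15 vs 11: take 11 from right. Merged: [1, 2, 3, 4, 11]
Append remaining from left: [15]. Merged: [1, 2, 3, 4, 11, 15]

Final merged array: [1, 2, 3, 4, 11, 15]
Total comparisons: 5

The merged array is [1, 2, 3, 4, 11, 15], requiring 5 comparisons. The merge step runs in O(n) time where n is the total number of elements.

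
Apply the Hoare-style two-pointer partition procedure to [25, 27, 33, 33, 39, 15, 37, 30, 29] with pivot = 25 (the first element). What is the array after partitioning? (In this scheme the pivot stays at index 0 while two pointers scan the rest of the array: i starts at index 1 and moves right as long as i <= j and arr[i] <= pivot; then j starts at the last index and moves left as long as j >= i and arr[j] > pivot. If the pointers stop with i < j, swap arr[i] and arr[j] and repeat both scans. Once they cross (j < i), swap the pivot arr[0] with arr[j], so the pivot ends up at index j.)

Hoare-style two-pointer partition with pivot = 25:

Initial array: [25, 27, 33, 33, 39, 15, 37, 30, 29]

Pointers start at i = 1, j = 8.
i stops at index 1 (arr[1]=27 > 25), j stops at index 5 (arr[5]=15 <= 25): swap arr[1] and arr[5], array becomes [25, 15, 33, 33, 39, 27, 37, 30, 29]
i ends at 2, j ends at 1: the pointers have crossed (j < i), so scanning stops.

Swap pivot arr[0] with arr[1] to place pivot at position 1: [15, 25, 33, 33, 39, 27, 37, 30, 29]
Pivot position: 1

After partitioning with pivot 25, the array becomes [15, 25, 33, 33, 39, 27, 37, 30, 29]. The pivot is placed at index 1. All elements to the left of the pivot are <= 25, and all elements to the right are > 25.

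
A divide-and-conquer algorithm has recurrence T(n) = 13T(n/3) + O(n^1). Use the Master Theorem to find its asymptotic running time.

Master Theorem for T(n) = 13T(n/3) + O(n^1):

a = 13, b = 3, c = 1
log_b(a) = log_3(13) = 2.3347

Case 1: c = 1 < log_3(13) = 2.3347
T(n) = O(n^(log_3 13))

For T(n) = 13T(n/3) + O(n^1): log_3(13) = 2.3347. This is Case 1 of the Master Theorem (c < log_b(a), work dominated by leaves), giving O(n^(log_3 13)).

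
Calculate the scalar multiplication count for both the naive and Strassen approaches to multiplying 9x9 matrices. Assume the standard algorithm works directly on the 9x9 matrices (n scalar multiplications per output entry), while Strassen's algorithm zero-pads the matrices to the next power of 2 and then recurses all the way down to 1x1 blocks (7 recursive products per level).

Matrix multiplication for 9x9 matrices:

Strassen's algorithm requires power-of-2 dimensions. Pad 9x9 to 16x16 (next power of 2).

Standard algorithm: 9^3 = 729 multiplications
Strassen's algorithm: 7^(log2(16)) = 7^4 = 2401 multiplications
Difference: 729 - 2401 = -1672 (Strassen uses MORE here due to padding overhead — for small or just-over-power-of-2 n, padding can outweigh the per-level savings)

Standard: 729 multiplications (9^3). Strassen: 2401 multiplications (7^4, after padding to 16x16). Strassen reduces 8 recursive multiplications to 7 at each level.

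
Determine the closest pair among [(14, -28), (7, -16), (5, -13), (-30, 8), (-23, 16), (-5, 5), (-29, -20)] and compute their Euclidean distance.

Computing all pairwise distances among 7 points:

d((14, -28), (7, -16)) = 13.8924
d((14, -28), (5, -13)) = 17.4929
d((14, -28), (-30, 8)) = 56.8507
d((14, -28), (-23, 16)) = 57.4891
d((14, -28), (-5, 5)) = 38.0789
d((14, -28), (-29, -20)) = 43.7379
d((7, -16), (5, -13)) = 3.6056 <-- minimum
d((7, -16), (-30, 8)) = 44.1022
d((7, -16), (-23, 16)) = 43.8634
d((7, -16), (-5, 5)) = 24.1868
d((7, -16), (-29, -20)) = 36.2215
d((5, -13), (-30, 8)) = 40.8167
d((5, -13), (-23, 16)) = 40.3113
d((5, -13), (-5, 5)) = 20.5913
d((5, -13), (-29, -20)) = 34.7131
d((-30, 8), (-23, 16)) = 10.6301
d((-30, 8), (-5, 5)) = 25.1794
d((-30, 8), (-29, -20)) = 28.0179
d((-23, 16), (-5, 5)) = 21.095
d((-23, 16), (-29, -20)) = 36.4966
d((-5, 5), (-29, -20)) = 34.6554

Closest pair: (7, -16) and (5, -13) with distance 3.6056

The closest pair is (7, -16) and (5, -13) with Euclidean distance 3.6056. For 7 points, brute-force pairwise comparison is shown above. For large n, the divide-and-conquer algorithm (sort by x, recurse on halves, check the dividing strip) achieves O(n log n).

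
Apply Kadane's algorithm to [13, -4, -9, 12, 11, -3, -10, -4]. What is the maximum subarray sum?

Using Kadane's algorithm on [13, -4, -9, 12, 11, -3, -10, -4]:

Scanning through the array:
Position 1 (value -4): max_ending_here = 9, max_so_far = 13
Position 2 (value -9): max_ending_here = 0, max_so_far = 13
Position 3 (value 12): max_ending_here = 12, max_so_far = 13
Position 4 (value 11): max_ending_here = 23, max_so_far = 23
Position 5 (value -3): max_ending_here = 20, max_so_far = 23
Position 6 (value -10): max_ending_here = 10, max_so_far = 23
Position 7 (value -4): max_ending_here = 6, max_so_far = 23

Maximum subarray: [13, -4, -9, 12, 11]
Maximum sum: 23

The maximum subarray is [13, -4, -9, 12, 11] with sum 23. This subarray runs from index 0 to index 4.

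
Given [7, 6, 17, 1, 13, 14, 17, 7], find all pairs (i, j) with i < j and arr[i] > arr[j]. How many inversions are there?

Finding inversions in [7, 6, 17, 1, 13, 14, 17, 7]:

(0, 1): arr[0]=7 > arr[1]=6
(0, 3): arr[0]=7 > arr[3]=1
(1, 3): arr[1]=6 > arr[3]=1
(2, 3): arr[2]=17 > arr[3]=1
(2, 4): arr[2]=17 > arr[4]=13
(2, 5): arr[2]=17 > arr[5]=14
(2, 7): arr[2]=17 > arr[7]=7
(4, 7): arr[4]=13 > arr[7]=7
(5, 7): arr[5]=14 > arr[7]=7
(6, 7): arr[6]=17 > arr[7]=7

Total inversions: 10

The array has 10 inversion(s): (0,1), (0,3), (1,3), (2,3), (2,4), (2,5), (2,7), (4,7), (5,7), (6,7). Each pair (i,j) satisfies i < j and arr[i] > arr[j].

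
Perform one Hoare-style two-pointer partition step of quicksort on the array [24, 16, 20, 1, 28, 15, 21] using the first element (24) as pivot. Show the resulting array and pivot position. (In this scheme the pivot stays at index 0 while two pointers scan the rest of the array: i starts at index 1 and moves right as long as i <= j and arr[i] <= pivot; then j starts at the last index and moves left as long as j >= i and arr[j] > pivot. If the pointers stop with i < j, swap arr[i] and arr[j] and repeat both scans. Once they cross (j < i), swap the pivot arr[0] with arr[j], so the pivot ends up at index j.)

Hoare-style two-pointer partition with pivot = 24:

Initial array: [24, 16, 20, 1, 28, 15, 21]

Pointers start at i = 1, j = 6.
i stops at index 4 (arr[4]=28 > 24), j stops at index 6 (arr[6]=21 <= 24): swap arr[4] and arr[6], array becomes [24, 16, 20, 1, 21, 15, 28]
i ends at 6, j ends at 5: the pointers have crossed (j < i), so scanning stops.

Swap pivot arr[0] with arr[5] to place pivot at position 5: [15, 16, 20, 1, 21, 24, 28]
Pivot position: 5

After partitioning with pivot 24, the array becomes [15, 16, 20, 1, 21, 24, 28]. The pivot is placed at index 5. All elements to the left of the pivot are <= 24, and all elements to the right are > 24.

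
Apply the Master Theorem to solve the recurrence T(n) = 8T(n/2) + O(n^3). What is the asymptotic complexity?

Master Theorem for T(n) = 8T(n/2) + O(n^3):

a = 8, b = 2, c = 3
log_b(a) = log_2(8) = 3.0000

Case 2: c = 3 = log_2(8) = 3.0000
T(n) = O(n^3 log n) = O(n^3 log n)

For T(n) = 8T(n/2) + O(n^3): log_2(8) = 3.0000. This is Case 2 of the Master Theorem (c = log_b(a), equal work at all levels), giving O(n^3 log n).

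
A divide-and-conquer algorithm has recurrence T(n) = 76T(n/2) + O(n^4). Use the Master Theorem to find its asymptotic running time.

Master Theorem for T(n) = 76T(n/2) + O(n^4):

a = 76, b = 2, c = 4
log_b(a) = log_2(76) = 6.2479

Case 1: c = 4 < log_2(76) = 6.2479
T(n) = O(n^(log_2 76))

For T(n) = 76T(n/2) + O(n^4): log_2(76) = 6.2479. This is Case 1 of the Master Theorem (c < log_b(a), work dominated by leaves), giving O(n^(log_2 76)).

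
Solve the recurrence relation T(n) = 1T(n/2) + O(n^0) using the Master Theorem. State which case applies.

Master Theorem for T(n) = 1T(n/2) + O(n^0):

a = 1, b = 2, c = 0
log_b(a) = log_2(1) = 0.0000

Case 2: c = 0 = log_2(1) = 0.0000
T(n) = O(n^0 log n) = O(log n)

For T(n) = 1T(n/2) + O(n^0): log_2(1) = 0.0000. This is Case 2 of the Master Theorem (c = log_b(a), equal work at all levels), giving O(log n).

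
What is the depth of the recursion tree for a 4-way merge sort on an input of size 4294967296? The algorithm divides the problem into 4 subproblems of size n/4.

For divide and conquer with division factor 4:

Problem sizes at each level:
Level 0: 4294967296
Level 1: 1073741824
Level 2: 268435456
Level 3: 67108864
Level 4: 16777216
Level 5: 4194304
Level 6: 1048576
Level 7: 262144
Level 8: 65536
Level 9: 16384
Level 10: 4096
Level 11: 1024
Level 12: 256
Level 13: 64
Level 14: 16
Level 15: 4
Level 16: 1

The root is level 0 and the size-1 base case is level 16 (the tree spans levels 0 through 16, i.e. 17 levels counting the root), so the depth is the number of divisions: log_4(4294967296) = 16

The recursion tree depth is log_4(4294967296) = 16. At each level, the problem size is divided by 4, so it takes 16 divisions to reduce to a base case of size 1. The algorithm makes 4 recursive calls at each level.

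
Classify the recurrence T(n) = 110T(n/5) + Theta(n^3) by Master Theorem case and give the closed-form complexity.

Master Theorem for T(n) = 110T(n/5) + O(n^3):

a = 110, b = 5, c = 3
log_b(a) = log_5(110) = 2.9206

Case 3: c = 3 > log_5(110) = 2.9206
T(n) = O(n^3) = O(n^3)

For T(n) = 110T(n/5) + O(n^3): log_5(110) = 2.9206. This is Case 3 of the Master Theorem (c > log_b(a), work dominated by root), giving O(n^3).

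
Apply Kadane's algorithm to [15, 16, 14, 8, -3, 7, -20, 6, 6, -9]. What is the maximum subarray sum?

Using Kadane's algorithm on [15, 16, 14, 8, -3, 7, -20, 6, 6, -9]:

Scanning through the array:
Position 1 (value 16): max_ending_here = 31, max_so_far = 31
Position 2 (value 14): max_ending_here = 45, max_so_far = 45
Position 3 (value 8): max_ending_here = 53, max_so_far = 53
Position 4 (value -3): max_ending_here = 50, max_so_far = 53
Position 5 (value 7): max_ending_here = 57, max_so_far = 57
Position 6 (value -20): max_ending_here = 37, max_so_far = 57
Position 7 (value 6): max_ending_here = 43, max_so_far = 57
Position 8 (value 6): max_ending_here = 49, max_so_far = 57
Position 9 (value -9): max_ending_here = 40, max_so_far = 57

Maximum subarray: [15, 16, 14, 8, -3, 7]
Maximum sum: 57

The maximum subarray is [15, 16, 14, 8, -3, 7] with sum 57. This subarray runs from index 0 to index 5.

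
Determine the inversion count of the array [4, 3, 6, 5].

Finding inversions in [4, 3, 6, 5]:

(0, 1): arr[0]=4 > arr[1]=3
(2, 3): arr[2]=6 > arr[3]=5

Total inversions: 2

The array has 2 inversion(s): (0,1), (2,3). Each pair (i,j) satisfies i < j and arr[i] > arr[j].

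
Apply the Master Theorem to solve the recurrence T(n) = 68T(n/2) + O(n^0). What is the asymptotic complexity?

Master Theorem for T(n) = 68T(n/2) + O(n^0):

a = 68, b = 2, c = 0
log_b(a) = log_2(68) = 6.0875

Case 1: c = 0 < log_2(68) = 6.0875
T(n) = O(n^(log_2 68))

For T(n) = 68T(n/2) + O(n^0): log_2(68) = 6.0875. This is Case 1 of the Master Theorem (c < log_b(a), work dominated by leaves), giving O(n^(log_2 68)).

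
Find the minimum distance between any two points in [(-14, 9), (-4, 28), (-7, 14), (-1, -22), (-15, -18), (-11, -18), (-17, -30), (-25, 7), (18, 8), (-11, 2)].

Computing all pairwise distances among 10 points:

d((-14, 9), (-4, 28)) = 21.4709
d((-14, 9), (-7, 14)) = 8.6023
d((-14, 9), (-1, -22)) = 33.6155
d((-14, 9), (-15, -18)) = 27.0185
d((-14, 9), (-11, -18)) = 27.1662
d((-14, 9), (-17, -30)) = 39.1152
d((-14, 9), (-25, 7)) = 11.1803
d((-14, 9), (18, 8)) = 32.0156
d((-14, 9), (-11, 2)) = 7.6158
d((-4, 28), (-7, 14)) = 14.3178
d((-4, 28), (-1, -22)) = 50.0899
d((-4, 28), (-15, -18)) = 47.2969
d((-4, 28), (-11, -18)) = 46.5296
d((-4, 28), (-17, -30)) = 59.439
d((-4, 28), (-25, 7)) = 29.6985
d((-4, 28), (18, 8)) = 29.7321
d((-4, 28), (-11, 2)) = 26.9258
d((-7, 14), (-1, -22)) = 36.4966
d((-7, 14), (-15, -18)) = 32.9848
d((-7, 14), (-11, -18)) = 32.249
d((-7, 14), (-17, -30)) = 45.1221
d((-7, 14), (-25, 7)) = 19.3132
d((-7, 14), (18, 8)) = 25.7099
d((-7, 14), (-11, 2)) = 12.6491
d((-1, -22), (-15, -18)) = 14.5602
d((-1, -22), (-11, -18)) = 10.7703
d((-1, -22), (-17, -30)) = 17.8885
d((-1, -22), (-25, 7)) = 37.6431
d((-1, -22), (18, 8)) = 35.5106
d((-1, -22), (-11, 2)) = 26.0
d((-15, -18), (-11, -18)) = 4.0 <-- minimum
d((-15, -18), (-17, -30)) = 12.1655
d((-15, -18), (-25, 7)) = 26.9258
d((-15, -18), (18, 8)) = 42.0119
d((-15, -18), (-11, 2)) = 20.3961
d((-11, -18), (-17, -30)) = 13.4164
d((-11, -18), (-25, 7)) = 28.6531
d((-11, -18), (18, 8)) = 38.9487
d((-11, -18), (-11, 2)) = 20.0
d((-17, -30), (-25, 7)) = 37.855
d((-17, -30), (18, 8)) = 51.6624
d((-17, -30), (-11, 2)) = 32.5576
d((-25, 7), (18, 8)) = 43.0116
d((-25, 7), (-11, 2)) = 14.8661
d((18, 8), (-11, 2)) = 29.6142

Closest pair: (-15, -18) and (-11, -18) with distance 4.0

The closest pair is (-15, -18) and (-11, -18) with Euclidean distance 4.0. For 10 points, brute-force pairwise comparison is shown above. For large n, the divide-and-conquer algorithm (sort by x, recurse on halves, check the dividing strip) achieves O(n log n).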